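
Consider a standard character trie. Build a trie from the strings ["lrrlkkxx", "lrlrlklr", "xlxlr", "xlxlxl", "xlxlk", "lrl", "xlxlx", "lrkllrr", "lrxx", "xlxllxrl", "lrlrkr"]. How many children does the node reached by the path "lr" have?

4

Follow the path "lr" to its node, then look at its outgoing edges.
Distinct next characters after "lr": k, l, r, x.
That node has 4 child edges.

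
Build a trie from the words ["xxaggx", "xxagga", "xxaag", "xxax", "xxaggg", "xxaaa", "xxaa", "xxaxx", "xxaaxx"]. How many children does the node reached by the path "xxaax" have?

1

The children of the "xxaax" node are the distinct next characters among strings starting with "xxaax".
Distinct next characters after "xxaax": x.
That node has 1 child edge.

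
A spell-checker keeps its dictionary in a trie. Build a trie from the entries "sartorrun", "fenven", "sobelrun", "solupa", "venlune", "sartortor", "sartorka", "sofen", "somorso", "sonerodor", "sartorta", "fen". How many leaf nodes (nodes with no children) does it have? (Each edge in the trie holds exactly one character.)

Leaves are exactly the stored words that no other stored word extends.
Those words: "fenven", "sartorka", "sartorrun", "sartorta", "sartortor", "sobelrun", "sofen", "solupa", "somorso", "sonerodor", "venlune"
Leaf count: 11

11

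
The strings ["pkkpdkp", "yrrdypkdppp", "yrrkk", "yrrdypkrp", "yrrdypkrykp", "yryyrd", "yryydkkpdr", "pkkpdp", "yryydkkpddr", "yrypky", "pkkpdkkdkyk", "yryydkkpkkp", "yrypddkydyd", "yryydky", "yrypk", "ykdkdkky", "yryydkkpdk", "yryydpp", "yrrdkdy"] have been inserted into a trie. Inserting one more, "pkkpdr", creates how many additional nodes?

The longest prefix of "pkkpdr" already in the trie is "pkkpd" (length 5).
New nodes needed: |"pkkpdr"| − 5 = 6 − 5 = 1.

1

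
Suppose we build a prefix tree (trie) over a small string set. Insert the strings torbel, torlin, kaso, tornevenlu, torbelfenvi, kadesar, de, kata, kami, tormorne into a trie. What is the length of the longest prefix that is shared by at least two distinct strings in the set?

Equivalently: take the maximum, over all pairs, of their longest common prefix length.
e.g. "torbel" and "torbelfenvi" share the prefix "torbel" of length 6; no pair shares a longer one.
Longest shared-prefix length: 6

6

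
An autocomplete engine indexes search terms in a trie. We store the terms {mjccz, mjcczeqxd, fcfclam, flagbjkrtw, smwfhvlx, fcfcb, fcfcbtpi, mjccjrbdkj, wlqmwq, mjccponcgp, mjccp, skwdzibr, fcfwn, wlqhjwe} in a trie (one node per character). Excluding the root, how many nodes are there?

Insert word by word; a character creates a node only if that edge doesn't already exist:
  "mjccz" → 5 new (m, j, c, c, z)
  "mjcczeqxd" → prefix "mjccz" already present; 4 new (e, q, x, d)
  "fcfclam" → 7 new (f, c, f, c, l, a, m)
  "flagbjkrtw" → prefix "f" already present; 9 new (l, a, g, b, j, k, r, t, w)
  "smwfhvlx" → 8 new (s, m, w, f, h, v, l, x)
  "fcfcb" → prefix "fcfc" already present; 1 new (b)
  "fcfcbtpi" → prefix "fcfcb" already present; 3 new (t, p, i)
  "mjccjrbdkj" → prefix "mjcc" already present; 6 new (j, r, b, d, k, j)
  "wlqmwq" → 6 new (w, l, q, m, w, q)
  "mjccponcgp" → prefix "mjcc" already present; 6 new (p, o, n, c, g, p)
  "mjccp" → prefix "mjccp" already present; 0 new (none)
  "skwdzibr" → prefix "s" already present; 7 new (k, w, d, z, i, b, r)
  "fcfwn" → prefix "fcf" already present; 2 new (w, n)
  "wlqhjwe" → prefix "wlq" already present; 4 new (h, j, w, e)
Total nodes = 5 + 4 + 7 + 9 + 8 + 1 + 3 + 6 + 6 + 6 + 0 + 7 + 2 + 4 = 68

68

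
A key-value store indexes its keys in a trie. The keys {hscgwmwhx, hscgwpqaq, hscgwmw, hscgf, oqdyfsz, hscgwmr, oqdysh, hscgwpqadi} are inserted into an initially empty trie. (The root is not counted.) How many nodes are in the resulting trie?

Trie structure (* marks end of a word):
(root)
├─ h
│  └─ s
│     └─ c
│        └─ g
│           ├─ f *
│           └─ w
│              ├─ m
│              │  ├─ r *
│              │  └─ w *
│              │     └─ h
│              │        └─ x *
│              └─ p
│                 └─ q
│                    └─ a
│                       ├─ d
│                       │  └─ i *
│                       └─ q *
└─ o
   └─ q
      └─ d
         └─ y
            ├─ f
            │  └─ s
            │     └─ z *
            └─ s
               └─ h *
Counting every labelled node above: 26.

26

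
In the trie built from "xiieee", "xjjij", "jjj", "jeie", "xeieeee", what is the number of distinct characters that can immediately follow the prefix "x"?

The children of the "x" node are the distinct next characters among strings starting with "x".
Distinct next characters after "x": e, i, j.
That node has 3 child edges.

3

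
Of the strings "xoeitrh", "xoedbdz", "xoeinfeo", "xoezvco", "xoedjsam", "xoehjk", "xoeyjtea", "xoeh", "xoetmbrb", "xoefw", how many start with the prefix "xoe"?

Traverse to the node for "xoe", then collect every word in that subtree.
Words under "xoe": xoedbdz, xoedjsam, xoefw, xoeh, xoehjk, xoeinfeo, xoeitrh, xoetmbrb, xoeyjtea, xoezvco
Count: 10

10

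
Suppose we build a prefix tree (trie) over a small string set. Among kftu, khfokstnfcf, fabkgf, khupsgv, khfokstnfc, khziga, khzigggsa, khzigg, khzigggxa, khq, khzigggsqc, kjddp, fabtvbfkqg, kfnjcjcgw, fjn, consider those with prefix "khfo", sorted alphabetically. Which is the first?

Words with prefix "khfo", in lexicographic order: "khfokstnfc", "khfokstnfcf"
Position 1: khfokstnfc

khfokstnfc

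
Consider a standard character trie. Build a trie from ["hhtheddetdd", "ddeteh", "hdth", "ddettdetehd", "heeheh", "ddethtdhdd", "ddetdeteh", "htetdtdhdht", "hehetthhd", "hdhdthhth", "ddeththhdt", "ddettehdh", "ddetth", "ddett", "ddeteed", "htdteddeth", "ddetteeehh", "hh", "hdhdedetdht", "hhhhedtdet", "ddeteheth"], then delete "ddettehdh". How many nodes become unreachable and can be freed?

Walk "ddettehdh" from the leaf back toward the root, removing each node that no remaining word uses.
The suffix "hdh" (3 nodes) is used only by "ddettehdh"; the node for "ddette" still has the child "e", so pruning stops there.
Nodes removed: 3

3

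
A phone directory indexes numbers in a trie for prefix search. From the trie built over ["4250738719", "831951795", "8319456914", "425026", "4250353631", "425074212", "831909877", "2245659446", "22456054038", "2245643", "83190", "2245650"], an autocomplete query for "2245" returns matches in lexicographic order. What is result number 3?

2245650

DFS of the "2245" subtree visits, in order: "22456054038", "2245643", "2245650", "2245659446"
The 3rd is 2245650.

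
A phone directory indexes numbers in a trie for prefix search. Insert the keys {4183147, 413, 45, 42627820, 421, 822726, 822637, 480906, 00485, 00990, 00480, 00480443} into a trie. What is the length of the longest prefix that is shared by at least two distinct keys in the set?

5

Look for the deepest trie node that still has at least two words in its subtree.
"00480" and "00480443" agree on "00480" (5 characters) before diverging; nothing deeper is shared.
Longest shared-prefix length: 5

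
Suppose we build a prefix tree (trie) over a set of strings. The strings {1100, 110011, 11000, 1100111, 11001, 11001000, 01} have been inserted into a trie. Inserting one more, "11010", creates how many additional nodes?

2

"110" is already a path in the trie; the remaining "10" must be added.
Each of the 2 remaining characters creates one node.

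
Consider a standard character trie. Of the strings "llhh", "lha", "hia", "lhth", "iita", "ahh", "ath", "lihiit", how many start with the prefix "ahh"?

1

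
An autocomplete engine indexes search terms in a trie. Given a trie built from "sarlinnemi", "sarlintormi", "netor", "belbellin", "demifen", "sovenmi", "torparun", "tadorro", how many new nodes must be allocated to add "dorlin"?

5

Walking "dorlin" from the root, the first 1 characters ("d") follow existing edges; "o" is the first miss.
New nodes needed: |"dorlin"| − 1 = 6 − 1 = 5.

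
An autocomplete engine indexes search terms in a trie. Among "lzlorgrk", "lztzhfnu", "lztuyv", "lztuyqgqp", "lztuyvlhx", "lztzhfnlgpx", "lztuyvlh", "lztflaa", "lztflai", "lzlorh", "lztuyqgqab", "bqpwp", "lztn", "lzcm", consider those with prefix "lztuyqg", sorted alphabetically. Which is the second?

Words with prefix "lztuyqg", in lexicographic order: "lztuyqgqab", "lztuyqgqp"
The 2nd is lztuyqgqp.

lztuyqgqp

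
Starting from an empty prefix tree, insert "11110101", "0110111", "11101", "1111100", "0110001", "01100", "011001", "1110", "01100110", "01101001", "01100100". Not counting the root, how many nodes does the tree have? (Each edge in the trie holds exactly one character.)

31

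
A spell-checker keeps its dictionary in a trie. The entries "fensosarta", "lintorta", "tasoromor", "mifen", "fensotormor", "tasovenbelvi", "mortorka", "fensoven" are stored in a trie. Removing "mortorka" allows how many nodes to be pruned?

7

After clearing the end-marker at "mortorka", prune upward until reaching a node still needed by another word.
The suffix "ortorka" (7 nodes) is used only by "mortorka"; the node for "m" still has the child "i", so pruning stops there.
Nodes removed: 7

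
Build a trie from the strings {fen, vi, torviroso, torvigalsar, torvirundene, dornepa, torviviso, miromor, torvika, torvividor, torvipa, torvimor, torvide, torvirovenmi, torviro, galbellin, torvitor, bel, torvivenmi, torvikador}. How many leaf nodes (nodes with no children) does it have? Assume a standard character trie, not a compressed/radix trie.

18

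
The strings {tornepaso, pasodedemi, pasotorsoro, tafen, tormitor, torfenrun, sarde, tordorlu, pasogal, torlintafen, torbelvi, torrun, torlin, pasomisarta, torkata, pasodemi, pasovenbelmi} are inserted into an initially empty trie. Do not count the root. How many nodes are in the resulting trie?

Trace insertions, counting only characters that open a new branch:
  "tornepaso" → 9 new (t, o, r, n, e, p, a, s, o)
  "pasodedemi" → 10 new (p, a, s, o, d, e, d, e, m, i)
  "pasotorsoro" → prefix "paso" already present; 7 new (t, o, r, s, o, r, o)
  "tafen" → prefix "t" already present; 4 new (a, f, e, n)
  "tormitor" → prefix "tor" already present; 5 new (m, i, t, o, r)
  "torfenrun" → prefix "tor" already present; 6 new (f, e, n, r, u, n)
  "sarde" → 5 new (s, a, r, d, e)
  "tordorlu" → prefix "tor" already present; 5 new (d, o, r, l, u)
  "pasogal" → prefix "paso" already present; 3 new (g, a, l)
  "torlintafen" → prefix "tor" already present; 8 new (l, i, n, t, a, f, e, n)
  "torbelvi" → prefix "tor" already present; 5 new (b, e, l, v, i)
  "torrun" → prefix "tor" already present; 3 new (r, u, n)
  "torlin" → prefix "torlin" already present; 0 new (none)
  "pasomisarta" → prefix "paso" already present; 7 new (m, i, s, a, r, t, a)
  "torkata" → prefix "tor" already present; 4 new (k, a, t, a)
  "pasodemi" → prefix "pasode" already present; 2 new (m, i)
  "pasovenbelmi" → prefix "paso" already present; 8 new (v, e, n, b, e, l, m, i)
Total nodes = 9 + 10 + 7 + 4 + 5 + 6 + 5 + 5 + 3 + 8 + 5 + 3 + 0 + 7 + 4 + 2 + 8 = 91

91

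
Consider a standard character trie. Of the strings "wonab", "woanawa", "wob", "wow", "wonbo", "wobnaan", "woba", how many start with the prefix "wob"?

Traverse to the node for "wob", then collect every word in that subtree.
Words under "wob": wob, woba, wobnaan
Count: 3

3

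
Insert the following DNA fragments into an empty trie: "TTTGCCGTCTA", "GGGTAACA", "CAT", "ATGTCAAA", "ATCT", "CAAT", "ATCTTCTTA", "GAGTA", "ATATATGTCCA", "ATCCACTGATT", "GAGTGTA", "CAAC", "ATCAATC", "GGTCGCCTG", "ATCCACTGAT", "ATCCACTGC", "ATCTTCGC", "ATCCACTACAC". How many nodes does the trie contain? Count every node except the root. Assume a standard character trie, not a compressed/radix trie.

82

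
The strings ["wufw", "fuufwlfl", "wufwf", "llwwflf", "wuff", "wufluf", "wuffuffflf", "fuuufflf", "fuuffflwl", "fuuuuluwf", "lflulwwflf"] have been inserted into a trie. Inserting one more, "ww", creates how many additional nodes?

1

The longest prefix of "ww" already in the trie is "w" (length 1).
So 2 − 1 = 1 new nodes.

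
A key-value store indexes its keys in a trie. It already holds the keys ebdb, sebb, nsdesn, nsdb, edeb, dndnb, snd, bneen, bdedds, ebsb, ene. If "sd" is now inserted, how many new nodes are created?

"s" is already a path in the trie; the remaining "d" must be added.
Each of the 1 remaining characters creates one node.

1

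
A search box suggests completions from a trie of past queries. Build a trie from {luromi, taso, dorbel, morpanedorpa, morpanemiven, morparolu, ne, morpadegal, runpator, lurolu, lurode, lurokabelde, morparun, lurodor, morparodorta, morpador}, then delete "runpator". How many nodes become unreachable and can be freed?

A node on "runpator"'s path can go only if nothing else ends at it or branches off below it.
No other word shares any prefix with "runpator", so all 8 of its nodes go.
Nodes removed: 8

8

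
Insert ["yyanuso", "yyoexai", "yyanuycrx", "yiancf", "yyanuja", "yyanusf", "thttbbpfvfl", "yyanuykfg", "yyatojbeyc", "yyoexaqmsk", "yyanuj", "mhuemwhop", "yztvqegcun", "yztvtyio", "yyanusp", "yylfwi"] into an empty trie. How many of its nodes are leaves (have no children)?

15

Leaves are exactly the stored words that no other stored word extends.
Those words: "mhuemwhop", "thttbbpfvfl", "yiancf", "yyanuja", "yyanusf", "yyanuso", "yyanusp", "yyanuycrx", "yyanuykfg", "yyatojbeyc", "yylfwi", "yyoexai", "yyoexaqmsk", "yztvqegcun", "yztvtyio"
Leaf count: 15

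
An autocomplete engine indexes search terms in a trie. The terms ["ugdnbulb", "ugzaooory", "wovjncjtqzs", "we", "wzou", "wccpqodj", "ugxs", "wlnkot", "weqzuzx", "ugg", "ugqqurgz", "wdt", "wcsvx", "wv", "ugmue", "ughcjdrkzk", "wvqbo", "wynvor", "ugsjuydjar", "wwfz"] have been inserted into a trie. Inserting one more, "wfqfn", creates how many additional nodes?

4

Walking "wfqfn" from the root, the first 1 characters ("w") follow existing edges; "f" is the first miss.
So 5 − 1 = 4 new nodes.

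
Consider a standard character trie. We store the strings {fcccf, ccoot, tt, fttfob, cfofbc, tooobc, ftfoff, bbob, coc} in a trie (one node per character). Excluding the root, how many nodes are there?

37

Count nodes per top-level branch (shared prefixes stored once):
  'b'-branch (bbob): 4 nodes
  'c'-branch (ccoot, cfofbc, coc): 12 nodes
  'f'-branch (fcccf, ftfoff, fttfob): 14 nodes
  't'-branch (tooobc, tt): 7 nodes
Sum: 37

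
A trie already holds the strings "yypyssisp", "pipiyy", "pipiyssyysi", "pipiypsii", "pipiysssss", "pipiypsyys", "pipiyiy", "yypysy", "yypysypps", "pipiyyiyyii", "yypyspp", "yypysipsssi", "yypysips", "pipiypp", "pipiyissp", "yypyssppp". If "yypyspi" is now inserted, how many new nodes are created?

"yypysp" is already a path in the trie; the remaining "i" must be added.
New nodes needed: |"yypyspi"| − 6 = 7 − 6 = 1.

1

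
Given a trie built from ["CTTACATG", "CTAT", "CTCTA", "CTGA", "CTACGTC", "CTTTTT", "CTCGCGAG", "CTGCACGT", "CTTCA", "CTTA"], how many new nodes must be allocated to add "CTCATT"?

3

The longest prefix of "CTCATT" already in the trie is "CTC" (length 3).
New nodes needed: |"CTCATT"| − 3 = 6 − 3 = 3.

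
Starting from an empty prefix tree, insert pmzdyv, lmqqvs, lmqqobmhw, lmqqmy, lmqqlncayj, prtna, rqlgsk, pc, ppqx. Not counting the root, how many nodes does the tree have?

Trie structure (* marks end of a word):
(root)
├─ l
│  └─ m
│     └─ q
│        └─ q
│           ├─ l
│           │  └─ n
│           │     └─ c
│           │        └─ a
│           │           └─ y
│           │              └─ j *
│           ├─ m
│           │  └─ y *
│           ├─ o
│           │  └─ b
│           │     └─ m
│           │        └─ h
│           │           └─ w *
│           └─ v
│              └─ s *
├─ p
│  ├─ c *
│  ├─ m
│  │  └─ z
│  │     └─ d
│  │        └─ y
│  │           └─ v *
│  ├─ p
│  │  └─ q
│  │     └─ x *
│  └─ r
│     └─ t
│        └─ n
│           └─ a *
└─ r
   └─ q
      └─ l
         └─ g
            └─ s
               └─ k *
Counting every labelled node above: 39.

39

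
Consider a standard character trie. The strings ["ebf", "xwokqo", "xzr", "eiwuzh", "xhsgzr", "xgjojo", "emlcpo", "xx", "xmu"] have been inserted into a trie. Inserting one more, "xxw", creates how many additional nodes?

1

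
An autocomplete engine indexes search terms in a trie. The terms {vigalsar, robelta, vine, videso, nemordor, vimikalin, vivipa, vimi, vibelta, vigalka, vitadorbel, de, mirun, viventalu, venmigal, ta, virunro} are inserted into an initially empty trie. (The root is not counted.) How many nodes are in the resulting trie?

82

For each word, the new-node count is its length minus the longest prefix already in the trie:
  "vigalsar" → 8 new (v, i, g, a, l, s, a, r)
  "robelta" → 7 new (r, o, b, e, l, t, a)
  "vine" → prefix "vi" already present; 2 new (n, e)
  "videso" → prefix "vi" already present; 4 new (d, e, s, o)
  "nemordor" → 8 new (n, e, m, o, r, d, o, r)
  "vimikalin" → prefix "vi" already present; 7 new (m, i, k, a, l, i, n)
  "vivipa" → prefix "vi" already present; 4 new (v, i, p, a)
  "vimi" → prefix "vimi" already present; 0 new (none)
  "vibelta" → prefix "vi" already present; 5 new (b, e, l, t, a)
  "vigalka" → prefix "vigal" already present; 2 new (k, a)
  "vitadorbel" → prefix "vi" already present; 8 new (t, a, d, o, r, b, e, l)
  "de" → 2 new (d, e)
  "mirun" → 5 new (m, i, r, u, n)
  "viventalu" → prefix "viv" already present; 6 new (e, n, t, a, l, u)
  "venmigal" → prefix "v" already present; 7 new (e, n, m, i, g, a, l)
  "ta" → 2 new (t, a)
  "virunro" → prefix "vi" already present; 5 new (r, u, n, r, o)
Total nodes = 8 + 7 + 2 + 4 + 8 + 7 + 4 + 0 + 5 + 2 + 8 + 2 + 5 + 6 + 7 + 2 + 5 = 82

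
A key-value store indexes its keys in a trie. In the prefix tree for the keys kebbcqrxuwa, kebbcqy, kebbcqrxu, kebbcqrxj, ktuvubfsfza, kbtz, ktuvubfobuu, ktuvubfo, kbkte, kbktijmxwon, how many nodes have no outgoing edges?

8

Leaves are exactly the stored words that no other stored word extends.
Those words: "kbkte", "kbktijmxwon", "kbtz", "kebbcqrxj", "kebbcqrxuwa", "kebbcqy", "ktuvubfobuu", "ktuvubfsfza"
Leaf count: 8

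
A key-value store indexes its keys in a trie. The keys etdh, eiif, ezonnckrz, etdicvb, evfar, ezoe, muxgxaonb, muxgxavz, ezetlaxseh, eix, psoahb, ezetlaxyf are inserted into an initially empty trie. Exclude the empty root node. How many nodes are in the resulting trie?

For each word, the new-node count is its length minus the longest prefix already in the trie:
  "etdh" → 4 new (e, t, d, h)
  "eiif" → prefix "e" already present; 3 new (i, i, f)
  "ezonnckrz" → prefix "e" already present; 8 new (z, o, n, n, c, k, r, z)
  "etdicvb" → prefix "etd" already present; 4 new (i, c, v, b)
  "evfar" → prefix "e" already present; 4 new (v, f, a, r)
  "ezoe" → prefix "ezo" already present; 1 new (e)
  "muxgxaonb" → 9 new (m, u, x, g, x, a, o, n, b)
  "muxgxavz" → prefix "muxgxa" already present; 2 new (v, z)
  "ezetlaxseh" → prefix "ez" already present; 8 new (e, t, l, a, x, s, e, h)
  "eix" → prefix "ei" already present; 1 new (x)
  "psoahb" → 6 new (p, s, o, a, h, b)
  "ezetlaxyf" → prefix "ezetlax" already present; 2 new (y, f)
Total nodes = 4 + 3 + 8 + 4 + 4 + 1 + 9 + 2 + 8 + 1 + 6 + 2 = 52

52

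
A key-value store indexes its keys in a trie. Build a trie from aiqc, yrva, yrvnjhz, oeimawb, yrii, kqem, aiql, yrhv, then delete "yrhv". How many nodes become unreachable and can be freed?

Walk "yrhv" from the leaf back toward the root, removing each node that no remaining word uses.
The suffix "hv" (2 nodes) is used only by "yrhv"; the node for "yr" still has the child "v", so pruning stops there.
Nodes removed: 2

2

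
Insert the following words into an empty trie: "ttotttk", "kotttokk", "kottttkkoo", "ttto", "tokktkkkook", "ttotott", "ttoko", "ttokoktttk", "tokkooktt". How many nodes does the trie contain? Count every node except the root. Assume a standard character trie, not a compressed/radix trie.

For each word, the new-node count is its length minus the longest prefix already in the trie:
  "ttotttk" → 7 new (t, t, o, t, t, t, k)
  "kotttokk" → 8 new (k, o, t, t, t, o, k, k)
  "kottttkkoo" → prefix "kottt" already present; 5 new (t, k, k, o, o)
  "ttto" → prefix "tt" already present; 2 new (t, o)
  "tokktkkkook" → prefix "t" already present; 10 new (o, k, k, t, k, k, k, o, o, k)
  "ttotott" → prefix "ttot" already present; 3 new (o, t, t)
  "ttoko" → prefix "tto" already present; 2 new (k, o)
  "ttokoktttk" → prefix "ttoko" already present; 5 new (k, t, t, t, k)
  "tokkooktt" → prefix "tokk" already present; 5 new (o, o, k, t, t)
Total nodes = 7 + 8 + 5 + 2 + 10 + 3 + 2 + 5 + 5 = 47

47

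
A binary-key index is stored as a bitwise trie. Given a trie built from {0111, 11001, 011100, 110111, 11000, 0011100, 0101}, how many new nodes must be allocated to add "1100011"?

The longest prefix of "1100011" already in the trie is "11000" (length 5).
So 7 − 5 = 2 new nodes.

2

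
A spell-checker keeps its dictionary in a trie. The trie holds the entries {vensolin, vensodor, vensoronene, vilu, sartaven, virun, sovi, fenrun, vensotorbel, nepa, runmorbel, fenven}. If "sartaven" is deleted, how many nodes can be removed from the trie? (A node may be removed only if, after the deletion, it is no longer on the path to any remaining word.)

After clearing the end-marker at "sartaven", prune upward until reaching a node still needed by another word.
The suffix "artaven" (7 nodes) is used only by "sartaven"; the node for "s" still has the child "o", so pruning stops there.
Nodes removed: 7

7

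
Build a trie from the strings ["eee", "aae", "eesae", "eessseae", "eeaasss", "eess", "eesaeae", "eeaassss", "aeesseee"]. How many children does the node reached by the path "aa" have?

1

The children of the "aa" node are the distinct next characters among strings starting with "aa".
Distinct next characters after "aa": e.
That node has 1 child edge.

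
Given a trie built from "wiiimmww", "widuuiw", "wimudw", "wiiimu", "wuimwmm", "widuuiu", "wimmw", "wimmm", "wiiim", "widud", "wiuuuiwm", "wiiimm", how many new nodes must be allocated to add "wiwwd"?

3

"wi" is already a path in the trie; the remaining "wwd" must be added.
New nodes needed: |"wiwwd"| − 2 = 5 − 2 = 3.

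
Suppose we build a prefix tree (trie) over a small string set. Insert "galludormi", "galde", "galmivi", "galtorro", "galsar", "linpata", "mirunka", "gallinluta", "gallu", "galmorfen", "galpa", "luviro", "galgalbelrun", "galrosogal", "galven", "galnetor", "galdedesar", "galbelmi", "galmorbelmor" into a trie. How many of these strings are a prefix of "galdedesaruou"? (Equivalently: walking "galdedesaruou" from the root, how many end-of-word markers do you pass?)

2

Check each prefix of "galdedesaruou" against the stored set — each match is an end-marker on the path.
Prefixes of the query that are stored words: "galde", "galdedesar"
Count: 2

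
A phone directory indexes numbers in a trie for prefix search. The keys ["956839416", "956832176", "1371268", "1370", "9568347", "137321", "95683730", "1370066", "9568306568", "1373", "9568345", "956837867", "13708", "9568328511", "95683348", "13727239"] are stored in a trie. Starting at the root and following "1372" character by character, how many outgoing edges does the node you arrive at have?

1

Walk "1372" from the root, arriving at one node.
Distinct next characters after "1372": 7.
That node has 1 child edge.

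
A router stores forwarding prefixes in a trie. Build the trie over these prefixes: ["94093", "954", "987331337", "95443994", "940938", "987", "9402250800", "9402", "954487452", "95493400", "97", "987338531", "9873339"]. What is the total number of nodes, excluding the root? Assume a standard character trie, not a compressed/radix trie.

For each word, the new-node count is its length minus the longest prefix already in the trie:
  "94093" → 5 new (9, 4, 0, 9, 3)
  "954" → prefix "9" already present; 2 new (5, 4)
  "987331337" → prefix "9" already present; 8 new (8, 7, 3, 3, 1, 3, 3, 7)
  "95443994" → prefix "954" already present; 5 new (4, 3, 9, 9, 4)
  "940938" → prefix "94093" already present; 1 new (8)
  "987" → prefix "987" already present; 0 new (none)
  "9402250800" → prefix "940" already present; 7 new (2, 2, 5, 0, 8, 0, 0)
  "9402" → prefix "9402" already present; 0 new (none)
  "954487452" → prefix "9544" already present; 5 new (8, 7, 4, 5, 2)
  "95493400" → prefix "954" already present; 5 new (9, 3, 4, 0, 0)
  "97" → prefix "9" already present; 1 new (7)
  "987338531" → prefix "98733" already present; 4 new (8, 5, 3, 1)
  "9873339" → prefix "98733" already present; 2 new (3, 9)
Total nodes = 5 + 2 + 8 + 5 + 1 + 0 + 7 + 0 + 5 + 5 + 1 + 4 + 2 = 45

45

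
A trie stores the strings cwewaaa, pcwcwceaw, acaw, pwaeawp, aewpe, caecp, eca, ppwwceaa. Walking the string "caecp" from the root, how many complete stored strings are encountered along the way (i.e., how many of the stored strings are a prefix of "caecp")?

1

Check each prefix of "caecp" against the stored set — each match is an end-marker on the path.
Prefixes of the query that are stored words: "caecp"
Count: 1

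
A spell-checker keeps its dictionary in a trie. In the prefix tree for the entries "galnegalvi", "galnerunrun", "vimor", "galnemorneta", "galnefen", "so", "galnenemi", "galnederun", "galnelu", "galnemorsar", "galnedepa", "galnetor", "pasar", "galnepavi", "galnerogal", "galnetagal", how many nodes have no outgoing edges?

A leaf is a node with no children — equivalently, the end of a word that is not a proper prefix of any other stored word.
Those words: "galnedepa", "galnederun", "galnefen", "galnegalvi", "galnelu", "galnemorneta", "galnemorsar", "galnenemi", "galnepavi", "galnerogal", "galnerunrun", "galnetagal", "galnetor", "pasar", "so", "vimor"
Leaf count: 16

16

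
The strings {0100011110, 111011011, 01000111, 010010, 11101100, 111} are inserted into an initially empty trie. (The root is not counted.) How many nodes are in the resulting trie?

22

Count nodes per top-level branch (shared prefixes stored once):
  '0'-branch (01000111, 0100011110, 010010): 12 nodes
  '1'-branch (111, 11101100, 111011011): 10 nodes
Sum: 22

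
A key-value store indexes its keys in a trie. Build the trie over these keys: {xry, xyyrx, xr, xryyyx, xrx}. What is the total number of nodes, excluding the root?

11

Count nodes per top-level branch (shared prefixes stored once):
  'x'-branch (xr, xrx, xry, xryyyx, xyyrx): 11 nodes
Sum: 11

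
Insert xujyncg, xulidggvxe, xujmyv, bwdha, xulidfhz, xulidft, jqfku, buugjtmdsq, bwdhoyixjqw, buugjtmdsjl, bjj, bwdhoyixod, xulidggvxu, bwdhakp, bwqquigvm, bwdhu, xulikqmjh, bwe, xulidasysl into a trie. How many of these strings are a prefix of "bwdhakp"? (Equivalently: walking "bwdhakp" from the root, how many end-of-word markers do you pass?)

Check each prefix of "bwdhakp" against the stored set — each match is an end-marker on the path.
Prefixes of the query that are stored words: "bwdha", "bwdhakp"
Count: 2

2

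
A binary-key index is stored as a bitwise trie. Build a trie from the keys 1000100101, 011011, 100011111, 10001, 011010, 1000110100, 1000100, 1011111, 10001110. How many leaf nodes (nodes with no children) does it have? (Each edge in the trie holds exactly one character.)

Leaves are exactly the stored words that no other stored word extends.
Those words: "011010", "011011", "1000100101", "1000110100", "10001110", "100011111", "1011111"
Leaf count: 7

7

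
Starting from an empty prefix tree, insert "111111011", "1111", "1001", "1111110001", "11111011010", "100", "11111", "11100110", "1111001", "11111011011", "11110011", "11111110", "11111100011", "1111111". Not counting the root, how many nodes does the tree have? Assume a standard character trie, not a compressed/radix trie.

Count nodes per top-level branch (shared prefixes stored once):
  '1'-branch (100, 1001, 11100110, 1111, 1111001, 11110011, 11111, 11111011010, 11111011011, 1111110001, 11111100011, 111111011, 1111111, 11111110): 34 nodes
Sum: 34

34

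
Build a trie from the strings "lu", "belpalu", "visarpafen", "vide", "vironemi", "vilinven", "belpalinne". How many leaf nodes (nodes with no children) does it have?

7

A leaf is a node with no children — equivalently, the end of a word that is not a proper prefix of any other stored word.
Those words: "belpalinne", "belpalu", "lu", "vide", "vilinven", "vironemi", "visarpafen"
Leaf count: 7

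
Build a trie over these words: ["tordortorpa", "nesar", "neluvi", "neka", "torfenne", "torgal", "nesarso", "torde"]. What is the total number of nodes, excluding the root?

33

Trace insertions, counting only characters that open a new branch:
  "tordortorpa" → 11 new (t, o, r, d, o, r, t, o, r, p, a)
  "nesar" → 5 new (n, e, s, a, r)
  "neluvi" → prefix "ne" already present; 4 new (l, u, v, i)
  "neka" → prefix "ne" already present; 2 new (k, a)
  "torfenne" → prefix "tor" already present; 5 new (f, e, n, n, e)
  "torgal" → prefix "tor" already present; 3 new (g, a, l)
  "nesarso" → prefix "nesar" already present; 2 new (s, o)
  "torde" → prefix "tord" already present; 1 new (e)
Total nodes = 11 + 5 + 4 + 2 + 5 + 3 + 2 + 1 = 33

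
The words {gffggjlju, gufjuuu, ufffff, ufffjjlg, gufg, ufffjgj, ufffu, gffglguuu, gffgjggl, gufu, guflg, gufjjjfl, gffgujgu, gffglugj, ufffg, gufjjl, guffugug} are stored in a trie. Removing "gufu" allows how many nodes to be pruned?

Walk "gufu" from the leaf back toward the root, removing each node that no remaining word uses.
The suffix "u" (1 node) is used only by "gufu"; the node for "guf" still has the child "j", so pruning stops there.
Nodes removed: 1

1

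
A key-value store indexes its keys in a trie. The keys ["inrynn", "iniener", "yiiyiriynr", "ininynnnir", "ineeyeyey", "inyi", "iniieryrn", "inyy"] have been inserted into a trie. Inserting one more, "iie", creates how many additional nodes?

Walking "iie" from the root, the first 1 characters ("i") follow existing edges; "i" is the first miss.
So 3 − 1 = 2 new nodes.

2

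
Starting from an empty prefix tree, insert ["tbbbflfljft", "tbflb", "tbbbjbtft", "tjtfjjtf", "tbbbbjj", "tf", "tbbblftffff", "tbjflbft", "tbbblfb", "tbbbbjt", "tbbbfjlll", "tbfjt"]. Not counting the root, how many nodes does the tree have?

51

Trace insertions, counting only characters that open a new branch:
  "tbbbflfljft" → 11 new (t, b, b, b, f, l, f, l, j, f, t)
  "tbflb" → prefix "tb" already present; 3 new (f, l, b)
  "tbbbjbtft" → prefix "tbbb" already present; 5 new (j, b, t, f, t)
  "tjtfjjtf" → prefix "t" already present; 7 new (j, t, f, j, j, t, f)
  "tbbbbjj" → prefix "tbbb" already present; 3 new (b, j, j)
  "tf" → prefix "t" already present; 1 new (f)
  "tbbblftffff" → prefix "tbbb" already present; 7 new (l, f, t, f, f, f, f)
  "tbjflbft" → prefix "tb" already present; 6 new (j, f, l, b, f, t)
  "tbbblfb" → prefix "tbbblf" already present; 1 new (b)
  "tbbbbjt" → prefix "tbbbbj" already present; 1 new (t)
  "tbbbfjlll" → prefix "tbbbf" already present; 4 new (j, l, l, l)
  "tbfjt" → prefix "tbf" already present; 2 new (j, t)
Total nodes = 11 + 3 + 5 + 7 + 3 + 1 + 7 + 6 + 1 + 1 + 4 + 2 = 51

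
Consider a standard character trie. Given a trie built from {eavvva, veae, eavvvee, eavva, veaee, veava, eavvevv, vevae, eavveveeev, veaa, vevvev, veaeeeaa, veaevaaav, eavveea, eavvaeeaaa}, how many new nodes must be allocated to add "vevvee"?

"vevve" is already a path in the trie; the remaining "e" must be added.
New nodes needed: |"vevvee"| − 5 = 6 − 5 = 1.

1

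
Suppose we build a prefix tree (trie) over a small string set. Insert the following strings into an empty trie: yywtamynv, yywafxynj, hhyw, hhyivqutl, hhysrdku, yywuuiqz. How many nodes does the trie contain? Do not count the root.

35

Trie structure (* marks end of a word):
(root)
├─ h
│  └─ h
│     └─ y
│        ├─ i
│        │  └─ v
│        │     └─ q
│        │        └─ u
│        │           └─ t
│        │              └─ l *
│        ├─ s
│        │  └─ r
│        │     └─ d
│        │        └─ k
│        │           └─ u *
│        └─ w *
└─ y
   └─ y
      └─ w
         ├─ a
         │  └─ f
         │     └─ x
         │        └─ y
         │           └─ n
         │              └─ j *
         ├─ t
         │  └─ a
         │     └─ m
         │        └─ y
         │           └─ n
         │              └─ v *
         └─ u
            └─ u
               └─ i
                  └─ q
                     └─ z *
Counting every labelled node above: 35.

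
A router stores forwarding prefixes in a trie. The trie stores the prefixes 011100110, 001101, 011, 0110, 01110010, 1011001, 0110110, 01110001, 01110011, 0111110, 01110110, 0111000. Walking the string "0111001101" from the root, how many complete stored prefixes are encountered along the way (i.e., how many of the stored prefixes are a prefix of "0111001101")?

Traverse "0111001101" character by character; count nodes along the way that are marked as word ends.
Prefixes of the query that are stored words: "011", "01110011", "011100110"
Count: 3

3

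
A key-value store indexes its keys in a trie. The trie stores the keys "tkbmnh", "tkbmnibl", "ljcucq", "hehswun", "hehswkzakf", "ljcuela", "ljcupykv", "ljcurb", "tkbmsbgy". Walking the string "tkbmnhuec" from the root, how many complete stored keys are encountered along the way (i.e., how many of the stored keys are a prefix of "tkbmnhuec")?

1

Traverse "tkbmnhuec" character by character; count nodes along the way that are marked as word ends.
Prefixes of the query that are stored words: "tkbmnh"
Count: 1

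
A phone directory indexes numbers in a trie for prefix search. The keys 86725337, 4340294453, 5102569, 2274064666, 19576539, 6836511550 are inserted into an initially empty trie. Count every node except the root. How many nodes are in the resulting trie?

53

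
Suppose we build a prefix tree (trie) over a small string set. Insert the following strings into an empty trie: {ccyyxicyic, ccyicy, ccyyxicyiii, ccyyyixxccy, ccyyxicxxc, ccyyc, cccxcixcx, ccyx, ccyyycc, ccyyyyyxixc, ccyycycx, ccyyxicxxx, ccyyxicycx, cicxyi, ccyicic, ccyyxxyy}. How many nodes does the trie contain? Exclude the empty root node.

58

For each word, the new-node count is its length minus the longest prefix already in the trie:
  "ccyyxicyic" → 10 new (c, c, y, y, x, i, c, y, i, c)
  "ccyicy" → prefix "ccy" already present; 3 new (i, c, y)
  "ccyyxicyiii" → prefix "ccyyxicyi" already present; 2 new (i, i)
  "ccyyyixxccy" → prefix "ccyy" already present; 7 new (y, i, x, x, c, c, y)
  "ccyyxicxxc" → prefix "ccyyxic" already present; 3 new (x, x, c)
  "ccyyc" → prefix "ccyy" already present; 1 new (c)
  "cccxcixcx" → prefix "cc" already present; 7 new (c, x, c, i, x, c, x)
  "ccyx" → prefix "ccy" already present; 1 new (x)
  "ccyyycc" → prefix "ccyyy" already present; 2 new (c, c)
  "ccyyyyyxixc" → prefix "ccyyy" already present; 6 new (y, y, x, i, x, c)
  "ccyycycx" → prefix "ccyyc" already present; 3 new (y, c, x)
  "ccyyxicxxx" → prefix "ccyyxicxx" already present; 1 new (x)
  "ccyyxicycx" → prefix "ccyyxicy" already present; 2 new (c, x)
  "cicxyi" → prefix "c" already present; 5 new (i, c, x, y, i)
  "ccyicic" → prefix "ccyic" already present; 2 new (i, c)
  "ccyyxxyy" → prefix "ccyyx" already present; 3 new (x, y, y)
Total nodes = 10 + 3 + 2 + 7 + 3 + 1 + 7 + 1 + 2 + 6 + 3 + 1 + 2 + 5 + 2 + 3 = 58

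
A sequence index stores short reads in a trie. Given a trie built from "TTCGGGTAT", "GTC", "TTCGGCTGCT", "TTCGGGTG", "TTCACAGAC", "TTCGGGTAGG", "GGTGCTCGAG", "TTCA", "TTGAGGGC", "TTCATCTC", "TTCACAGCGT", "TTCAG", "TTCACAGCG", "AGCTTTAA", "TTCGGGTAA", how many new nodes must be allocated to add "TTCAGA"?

1

"TTCAG" is already a path in the trie; the remaining "A" must be added.
So 6 − 5 = 1 new nodes.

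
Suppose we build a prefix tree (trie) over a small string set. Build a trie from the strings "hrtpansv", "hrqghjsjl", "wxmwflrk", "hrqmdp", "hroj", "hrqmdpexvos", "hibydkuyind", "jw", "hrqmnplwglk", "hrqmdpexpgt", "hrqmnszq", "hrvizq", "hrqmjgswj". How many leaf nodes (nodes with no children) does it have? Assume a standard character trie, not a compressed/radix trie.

12

Leaves are exactly the stored words that no other stored word extends.
Those words: "hibydkuyind", "hroj", "hrqghjsjl", "hrqmdpexpgt", "hrqmdpexvos", "hrqmjgswj", "hrqmnplwglk", "hrqmnszq", "hrtpansv", "hrvizq", "jw", "wxmwflrk"
Leaf count: 12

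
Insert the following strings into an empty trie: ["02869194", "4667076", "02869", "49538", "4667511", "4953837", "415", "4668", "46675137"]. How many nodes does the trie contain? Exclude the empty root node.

Trace insertions, counting only characters that open a new branch:
  "02869194" → 8 new (0, 2, 8, 6, 9, 1, 9, 4)
  "4667076" → 7 new (4, 6, 6, 7, 0, 7, 6)
  "02869" → prefix "02869" already present; 0 new (none)
  "49538" → prefix "4" already present; 4 new (9, 5, 3, 8)
  "4667511" → prefix "4667" already present; 3 new (5, 1, 1)
  "4953837" → prefix "49538" already present; 2 new (3, 7)
  "415" → prefix "4" already present; 2 new (1, 5)
  "4668" → prefix "466" already present; 1 new (8)
  "46675137" → prefix "466751" already present; 2 new (3, 7)
Total nodes = 8 + 7 + 0 + 4 + 3 + 2 + 2 + 1 + 2 = 29

29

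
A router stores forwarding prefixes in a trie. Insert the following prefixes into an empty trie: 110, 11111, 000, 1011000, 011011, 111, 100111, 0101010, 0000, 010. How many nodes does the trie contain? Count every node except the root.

Count nodes per top-level branch (shared prefixes stored once):
  '0'-branch (000, 0000, 010, 0101010, 011011): 14 nodes
  '1'-branch (100111, 1011000, 110, 111, 11111): 16 nodes
Sum: 30

30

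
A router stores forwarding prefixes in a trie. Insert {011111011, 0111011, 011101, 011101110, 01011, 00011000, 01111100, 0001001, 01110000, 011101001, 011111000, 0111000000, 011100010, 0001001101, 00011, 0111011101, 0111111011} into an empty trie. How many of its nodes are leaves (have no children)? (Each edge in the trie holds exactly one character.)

A leaf is a node with no children — equivalently, the end of a word that is not a proper prefix of any other stored word.
Those words: "0001001101", "00011000", "01011", "0111000000", "011100010", "011101001", "0111011101", "011111000", "011111011", "0111111011"
Leaf count: 10

10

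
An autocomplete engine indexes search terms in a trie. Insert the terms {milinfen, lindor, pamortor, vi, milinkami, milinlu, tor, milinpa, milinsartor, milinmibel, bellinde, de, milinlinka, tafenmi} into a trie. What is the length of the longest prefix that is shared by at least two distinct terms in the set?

6

Look for the deepest trie node that still has at least two words in its subtree.
"milinlinka" and "milinlu" agree on "milinl" (6 characters) before diverging; nothing deeper is shared.
Longest shared-prefix length: 6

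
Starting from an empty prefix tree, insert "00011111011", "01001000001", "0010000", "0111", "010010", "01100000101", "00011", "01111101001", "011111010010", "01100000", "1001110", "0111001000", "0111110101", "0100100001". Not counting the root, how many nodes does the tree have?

For each word, the new-node count is its length minus the longest prefix already in the trie:
  "00011111011" → 11 new (0, 0, 0, 1, 1, 1, 1, 1, 0, 1, 1)
  "01001000001" → prefix "0" already present; 10 new (1, 0, 0, 1, 0, 0, 0, 0, 0, 1)
  "0010000" → prefix "00" already present; 5 new (1, 0, 0, 0, 0)
  "0111" → prefix "01" already present; 2 new (1, 1)
  "010010" → prefix "010010" already present; 0 new (none)
  "01100000101" → prefix "011" already present; 8 new (0, 0, 0, 0, 0, 1, 0, 1)
  "00011" → prefix "00011" already present; 0 new (none)
  "01111101001" → prefix "0111" already present; 7 new (1, 1, 0, 1, 0, 0, 1)
  "011111010010" → prefix "01111101001" already present; 1 new (0)
  "01100000" → prefix "01100000" already present; 0 new (none)
  "1001110" → 7 new (1, 0, 0, 1, 1, 1, 0)
  "0111001000" → prefix "0111" already present; 6 new (0, 0, 1, 0, 0, 0)
  "0111110101" → prefix "011111010" already present; 1 new (1)
  "0100100001" → prefix "010010000" already present; 1 new (1)
Total nodes = 11 + 10 + 5 + 2 + 0 + 8 + 0 + 7 + 1 + 0 + 7 + 6 + 1 + 1 = 59

59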